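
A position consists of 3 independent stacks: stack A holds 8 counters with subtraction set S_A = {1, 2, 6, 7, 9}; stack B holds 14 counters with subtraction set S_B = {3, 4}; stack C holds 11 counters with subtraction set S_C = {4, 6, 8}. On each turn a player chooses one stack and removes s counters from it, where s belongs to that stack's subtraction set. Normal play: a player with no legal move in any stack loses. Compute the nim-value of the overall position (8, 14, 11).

Stack A, S = {1, 2, 6, 7, 9}:
n : 0 1 2 3 4 5 6 7 8
G : 0 1 2 0 1 2 3 4 0
G_A(8) = 0.
Stack B, S = {3, 4}:
G(0) = 0
G(1) = mex{} = 0
G(2) = mex{} = 0
G(3) = mex{0} = 1
G(4) = mex{0,0} = 1
G(5) = mex{0,0} = 1
G(6) = mex{1,0} = 2
G(7) = mex{1,1} = 0
G(8) = mex{1,1} = 0
G(9) = mex{2,1} = 0
G(10) = mex{0,2} = 1
G(11) = mex{0,0} = 1
G(12) = mex{0,0} = 1
G(13) = mex{1,0} = 2
G(14) = mex{1,1} = 0
G_B(14) = 0.
Stack C, S = {4, 6, 8}:
G(0) = 0
G(1) = mex{} = 0
G(2) = mex{} = 0
G(3) = mex{} = 0
G(4) = mex{0} = 1
G(5) = mex{0} = 1
G(6) = mex{0,0} = 1
G(7) = mex{0,0} = 1
G(8) = mex{1,0,0} = 2
G(9) = mex{1,0,0} = 2
G(10) = mex{1,1,0} = 2
G(11) = mex{1,1,0} = 2
G_C(11) = 2.
Combined Grundy value = 0 ⊕ 0 ⊕ 2 = 2.

2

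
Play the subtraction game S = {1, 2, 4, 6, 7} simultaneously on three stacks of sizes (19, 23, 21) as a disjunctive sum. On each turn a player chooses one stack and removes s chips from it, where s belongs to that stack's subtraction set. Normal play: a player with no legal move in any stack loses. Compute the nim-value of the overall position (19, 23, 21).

All stacks use S = {1, 2, 4, 6, 7}:
G(0) = 0
G(1) = mex{0} = 1
G(2) = mex{1,0} = 2
G(3) = mex{2,1} = 0
G(4) = mex{0,2,0} = 1
G(5) = mex{1,0,1} = 2
G(6) = mex{2,1,2,0} = 3
G(7) = mex{3,2,0,1,0} = 4
G(8) = mex{4,3,1,2,1} = 0
G(9) = mex{0,4,2,0,2} = 1
G(10) = mex{1,0,3,1,0} = 2
G(11) = mex{2,1,4,2,1} = 0
G(12) = mex{0,2,0,3,2} = 1
G(13) = mex{1,0,1,4,3} = 2
G(14) = mex{2,1,2,0,4} = 3
G(15) = mex{3,2,0,1,0} = 4
G(16) = mex{4,3,1,2,1} = 0
G(17) = mex{0,4,2,0,2} = 1
G(18) = mex{1,0,3,1,0} = 2
G(19) = mex{2,1,4,2,1} = 0
G(20) = mex{0,2,0,3,2} = 1
G(21) = mex{1,0,1,4,3} = 2
G(22) = mex{2,1,2,0,4} = 3
G(23) = mex{3,2,0,1,0} = 4
Stack A: G(19) = 0.
Stack B: G(23) = 4.
Stack C: G(21) = 2.
Combined Grundy value = 0 ⊕ 4 ⊕ 2 = 6.

6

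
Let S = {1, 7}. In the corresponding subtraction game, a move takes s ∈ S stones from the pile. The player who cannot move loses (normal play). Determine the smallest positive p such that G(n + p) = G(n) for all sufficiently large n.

2

G(0) = 0
G(1) = mex{0} = 1
G(2) = mex{1} = 0
G(3) = mex{0} = 1
G(4) = mex{1} = 0
G(5) = mex{0} = 1
G(6) = mex{1} = 0
G(7) = mex{0,0} = 1
G(8) = mex{1,1} = 0
G(9) = mex{0,0} = 1
G(10) = mex{1,1} = 0
G(11) = mex{0,0} = 1
G(12) = mex{1,1} = 0
G(13) = mex{0,0} = 1
G(14) = mex{1,1} = 0
G(n+2) = G(n) holds for n = 0,…,6 (a full window of length max(S) = 7), so the sequence is purely periodic with period 2.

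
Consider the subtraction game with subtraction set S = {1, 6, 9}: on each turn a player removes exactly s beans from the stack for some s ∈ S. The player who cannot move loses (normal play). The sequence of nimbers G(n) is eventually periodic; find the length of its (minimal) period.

G(0) = 0
G(1) = mex{0} = 1
G(2) = mex{1} = 0
G(3) = mex{0} = 1
G(4) = mex{1} = 0
G(5) = mex{0} = 1
G(6) = mex{1,0} = 2
G(7) = mex{2,1} = 0
G(8) = mex{0,0} = 1
G(9) = mex{1,1,0} = 2
G(10) = mex{2,0,1} = 3
G(11) = mex{3,1,0} = 2
G(12) = mex{2,2,1} = 0
G(13) = mex{0,0,0} = 1
G(14) = mex{1,1,1} = 0
G(15) = mex{0,2,2} = 1
G(16) = mex{1,3,0} = 2
G(17) = mex{2,2,1} = 0
G(18) = mex{0,0,2} = 1
G(19) = mex{1,1,3} = 0
G(20) = mex{0,0,2} = 1
G(21) = mex{1,1,0} = 2
G(22) = mex{2,2,1} = 0
G(23) = mex{0,0,0} = 1
G(24) = mex{1,1,1} = 0
G(25) = mex{0,0,2} = 1
G(26) = mex{1,1,0} = 2
From n = 11 onward G(n+5) = G(n); since this holds over max(S) = 9 consecutive positions the period is 5 (pre-period 11).

5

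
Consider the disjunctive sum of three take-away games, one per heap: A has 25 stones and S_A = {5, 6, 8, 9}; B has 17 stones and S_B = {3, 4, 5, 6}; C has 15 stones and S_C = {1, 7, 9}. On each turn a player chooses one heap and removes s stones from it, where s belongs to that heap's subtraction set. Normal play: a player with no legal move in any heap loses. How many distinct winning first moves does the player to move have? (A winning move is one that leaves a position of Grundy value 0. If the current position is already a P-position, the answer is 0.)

Heap A, S = {5, 6, 8, 9}:
n :  0  1  2  3  4  5  6  7  8  9 10 11 12 13 14 15 16 17 18 19 20 21 22 23 24 25
G :  0  0  0  0  0  1  1  1  1  1  2  2  2  2  0  0  0  0  0  1  1  1  1  1  2  2
G_A(25) = 2.
Heap B, S = {3, 4, 5, 6}:
n :  0  1  2  3  4  5  6  7  8  9 10 11 12 13 14 15 16 17
G :  0  0  0  1  1  1  2  2  2  0  0  0  1  1  1  2  2  2
G_B(17) = 2.
Heap C, S = {1, 7, 9}:
n :  0  1  2  3  4  5  6  7  8  9 10 11 12 13 14 15
G :  0  1  0  1  0  1  0  1  0  1  0  1  0  1  0  1
G_C(15) = 1.
Combined Grundy value = 2 ⊕ 2 ⊕ 1 = 1.
A winning move leaves total XOR = 0, i.e. changes one component's Grundy value g to g ⊕ X where X is the current total.
Heap A: need g' = 2⊕1 = 3. Options: 25−5→G=1, 25−6→G=1, 25−8→G=0, 25−9→G=0. Hits: 0.
Heap B: need g' = 2⊕1 = 3. Options: 17−3→G=1, 17−4→G=1, 17−5→G=1, 17−6→G=0. Hits: 0.
Heap C: need g' = 1⊕1 = 0. Options: 15−1→G=0, 15−7→G=0, 15−9→G=0. Hits: 3.

3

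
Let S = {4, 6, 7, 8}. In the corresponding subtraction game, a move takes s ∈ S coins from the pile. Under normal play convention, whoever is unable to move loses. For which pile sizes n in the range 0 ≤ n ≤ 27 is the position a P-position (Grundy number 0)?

G(0) = 0
G(1) = mex{} = 0
G(2) = mex{} = 0
G(3) = mex{} = 0
G(4) = mex{0} = 1
G(5) = mex{0} = 1
G(6) = mex{0,0} = 1
G(7) = mex{0,0,0} = 1
G(8) = mex{1,0,0,0} = 2
G(9) = mex{1,0,0,0} = 2
G(10) = mex{1,1,0,0} = 2
G(11) = mex{1,1,1,0} = 2
G(12) = mex{2,1,1,1} = 0
G(13) = mex{2,1,1,1} = 0
G(14) = mex{2,2,1,1} = 0
G(15) = mex{2,2,2,1} = 0
G(16) = mex{0,2,2,2} = 1
G(17) = mex{0,2,2,2} = 1
G(18) = mex{0,0,2,2} = 1
G(19) = mex{0,0,0,2} = 1
G(20) = mex{1,0,0,0} = 2
G(21) = mex{1,0,0,0} = 2
G(22) = mex{1,1,0,0} = 2
G(23) = mex{1,1,1,0} = 2
G(24) = mex{2,1,1,1} = 0
G(25) = mex{2,1,1,1} = 0
G(26) = mex{2,2,1,1} = 0
G(27) = mex{2,2,2,1} = 0
P-positions are exactly the n with G(n) = 0.

0, 1, 2, 3, 12, 13, 14, 15, 24, 25, 26, 27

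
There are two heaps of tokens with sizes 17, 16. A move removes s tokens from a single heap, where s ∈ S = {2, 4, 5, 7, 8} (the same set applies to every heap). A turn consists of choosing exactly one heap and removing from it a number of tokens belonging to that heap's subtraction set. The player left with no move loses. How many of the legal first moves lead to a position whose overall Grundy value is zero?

All heaps use S = {2, 4, 5, 7, 8}:
n :  0  1  2  3  4  5  6  7  8  9 10 11 12 13 14 15 16 17
G :  0  0  1  1  2  2  3  3  4  4  0  0  1  1  2  2  3  3
Heap A: G(17) = 3.
Heap B: G(16) = 3.
Combined Grundy value = 3 ⊕ 3 = 0.
A winning move leaves total XOR = 0, i.e. changes one component's Grundy value g to g ⊕ X where X is the current total.
Heap A: target g' = 3⊕0 = 3, but every legal move changes the Grundy value (mex property), so 0 moves.
Heap B: target g' = 3⊕0 = 3, but every legal move changes the Grundy value (mex property), so 0 moves.

0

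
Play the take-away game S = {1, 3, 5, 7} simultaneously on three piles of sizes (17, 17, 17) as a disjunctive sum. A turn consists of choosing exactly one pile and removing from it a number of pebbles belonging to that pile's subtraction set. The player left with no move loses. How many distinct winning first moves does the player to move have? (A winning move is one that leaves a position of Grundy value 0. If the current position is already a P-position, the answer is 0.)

12

All piles use S = {1, 3, 5, 7}:
G(0) = 0
G(1) = mex{0} = 1
G(2) = mex{1} = 0
G(3) = mex{0,0} = 1
G(4) = mex{1,1} = 0
G(5) = mex{0,0,0} = 1
G(6) = mex{1,1,1} = 0
G(7) = mex{0,0,0,0} = 1
G(8) = mex{1,1,1,1} = 0
G(9) = mex{0,0,0,0} = 1
G(10) = mex{1,1,1,1} = 0
G(11) = mex{0,0,0,0} = 1
G(12) = mex{1,1,1,1} = 0
G(13) = mex{0,0,0,0} = 1
G(14) = mex{1,1,1,1} = 0
G(15) = mex{0,0,0,0} = 1
G(16) = mex{1,1,1,1} = 0
G(17) = mex{0,0,0,0} = 1
Pile A: G(17) = 1.
Pile B: G(17) = 1.
Pile C: G(17) = 1.
Combined Grundy value = 1 ⊕ 1 ⊕ 1 = 1.
A winning move leaves total XOR = 0, i.e. changes one component's Grundy value g to g ⊕ X where X is the current total.
Pile A: need g' = 1⊕1 = 0. Options: 17−1→G=0, 17−3→G=0, 17−5→G=0, 17−7→G=0. Hits: 4.
Pile B: need g' = 1⊕1 = 0. Options: 17−1→G=0, 17−3→G=0, 17−5→G=0, 17−7→G=0. Hits: 4.
Pile C: need g' = 1⊕1 = 0. Options: 17−1→G=0, 17−3→G=0, 17−5→G=0, 17−7→G=0. Hits: 4.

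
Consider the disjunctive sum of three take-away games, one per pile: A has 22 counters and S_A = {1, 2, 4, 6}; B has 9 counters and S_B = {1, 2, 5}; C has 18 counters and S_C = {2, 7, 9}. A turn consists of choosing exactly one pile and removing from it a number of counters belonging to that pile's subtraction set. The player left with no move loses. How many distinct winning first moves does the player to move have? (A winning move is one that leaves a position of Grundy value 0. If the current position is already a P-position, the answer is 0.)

3

Pile A, S = {1, 2, 4, 6}:
G(0) = 0
G(1) = mex{0} = 1
G(2) = mex{1,0} = 2
G(3) = mex{2,1} = 0
G(4) = mex{0,2,0} = 1
G(5) = mex{1,0,1} = 2
G(6) = mex{2,1,2,0} = 3
G(7) = mex{3,2,0,1} = 4
G(8) = mex{4,3,1,2} = 0
G(9) = mex{0,4,2,0} = 1
G(10) = mex{1,0,3,1} = 2
G(11) = mex{2,1,4,2} = 0
G(12) = mex{0,2,0,3} = 1
G(13) = mex{1,0,1,4} = 2
G(14) = mex{2,1,2,0} = 3
G(15) = mex{3,2,0,1} = 4
G(16) = mex{4,3,1,2} = 0
G(17) = mex{0,4,2,0} = 1
G(18) = mex{1,0,3,1} = 2
G(19) = mex{2,1,4,2} = 0
G(20) = mex{0,2,0,3} = 1
G(21) = mex{1,0,1,4} = 2
G(22) = mex{2,1,2,0} = 3
G_A(22) = 3.
Pile B, S = {1, 2, 5}:
G(0) = 0
G(1) = mex{0} = 1
G(2) = mex{1,0} = 2
G(3) = mex{2,1} = 0
G(4) = mex{0,2} = 1
G(5) = mex{1,0,0} = 2
G(6) = mex{2,1,1} = 0
G(7) = mex{0,2,2} = 1
G(8) = mex{1,0,0} = 2
G(9) = mex{2,1,1} = 0
G_B(9) = 0.
Pile C, S = {2, 7, 9}:
G(0) = 0
G(1) = mex{} = 0
G(2) = mex{0} = 1
G(3) = mex{0} = 1
G(4) = mex{1} = 0
G(5) = mex{1} = 0
G(6) = mex{0} = 1
G(7) = mex{0,0} = 1
G(8) = mex{1,0} = 2
G(9) = mex{1,1,0} = 2
G(10) = mex{2,1,0} = 3
G(11) = mex{2,0,1} = 3
G(12) = mex{3,0,1} = 2
G(13) = mex{3,1,0} = 2
G(14) = mex{2,1,0} = 3
G(15) = mex{2,2,1} = 0
G(16) = mex{3,2,1} = 0
G(17) = mex{0,3,2} = 1
G(18) = mex{0,3,2} = 1
G_C(18) = 1.
Combined Grundy value = 3 ⊕ 0 ⊕ 1 = 2.
A winning move leaves total XOR = 0, i.e. changes one component's Grundy value g to g ⊕ X where X is the current total.
Pile A: need g' = 3⊕2 = 1. Options: 22−1→G=2, 22−2→G=1, 22−4→G=2, 22−6→G=0. Hits: 1.
Pile B: need g' = 0⊕2 = 2. Options: 9−1→G=2, 9−2→G=1, 9−5→G=1. Hits: 1.
Pile C: need g' = 1⊕2 = 3. Options: 18−2→G=0, 18−7→G=3, 18−9→G=2. Hits: 1.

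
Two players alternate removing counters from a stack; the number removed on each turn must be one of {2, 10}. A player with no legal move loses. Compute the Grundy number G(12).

G(0) = 0
G(1) = mex{} = 0
G(2) = mex{0} = 1
G(3) = mex{0} = 1
G(4) = mex{1} = 0
G(5) = mex{1} = 0
G(6) = mex{0} = 1
G(7) = mex{0} = 1
G(8) = mex{1} = 0
G(9) = mex{1} = 0
G(10) = mex{0,0} = 1
G(11) = mex{0,0} = 1
G(12) = mex{1,1} = 0

0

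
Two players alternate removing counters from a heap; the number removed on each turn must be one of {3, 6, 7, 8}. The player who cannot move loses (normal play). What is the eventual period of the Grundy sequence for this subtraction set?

n :  0  1  2  3  4  5  6  7  8  9 10 11 12 13 14 15 16 17 18 19 20 21 22 23
G :  0  0  0  1  1  1  2  2  2  3  3  0  0  0  1  1  1  2  2  2  3  3  0  0
G(n+11) = G(n) holds for n = 0,…,7 (a full window of length max(S) = 8), so the sequence is purely periodic with period 11.

11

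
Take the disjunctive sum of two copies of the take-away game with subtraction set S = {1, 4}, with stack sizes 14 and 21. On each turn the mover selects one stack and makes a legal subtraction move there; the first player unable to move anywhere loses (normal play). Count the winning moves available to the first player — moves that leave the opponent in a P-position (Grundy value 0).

1

All stacks use S = {1, 4}:
G(0) = 0
G(1) = mex{0} = 1
G(2) = mex{1} = 0
G(3) = mex{0} = 1
G(4) = mex{1,0} = 2
G(5) = mex{2,1} = 0
G(6) = mex{0,0} = 1
G(7) = mex{1,1} = 0
G(8) = mex{0,2} = 1
G(9) = mex{1,0} = 2
G(10) = mex{2,1} = 0
G(11) = mex{0,0} = 1
G(12) = mex{1,1} = 0
G(13) = mex{0,2} = 1
G(14) = mex{1,0} = 2
G(15) = mex{2,1} = 0
G(16) = mex{0,0} = 1
G(17) = mex{1,1} = 0
G(18) = mex{0,2} = 1
G(19) = mex{1,0} = 2
G(20) = mex{2,1} = 0
G(21) = mex{0,0} = 1
Stack A: G(14) = 2.
Stack B: G(21) = 1.
Combined Grundy value = 2 ⊕ 1 = 3.
A winning move leaves total XOR = 0, i.e. changes one component's Grundy value g to g ⊕ X where X is the current total.
Stack A: need g' = 2⊕3 = 1. Options: 14−1→G=1, 14−4→G=0. Hits: 1.
Stack B: need g' = 1⊕3 = 2. Options: 21−1→G=0, 21−4→G=0. Hits: 0.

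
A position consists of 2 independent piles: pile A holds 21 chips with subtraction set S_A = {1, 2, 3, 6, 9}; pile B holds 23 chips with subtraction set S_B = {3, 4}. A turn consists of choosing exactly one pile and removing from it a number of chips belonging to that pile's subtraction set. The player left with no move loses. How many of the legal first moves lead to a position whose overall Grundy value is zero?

3

Pile A, S = {1, 2, 3, 6, 9}:
n :  0  1  2  3  4  5  6  7  8  9 10 11 12 13 14 15 16 17 18 19 20 21
G :  0  1  2  3  0  1  2  3  0  1  2  3  0  1  2  3  0  1  2  3  0  1
G_A(21) = 1.
Pile B, S = {3, 4}:
n :  0  1  2  3  4  5  6  7  8  9 10 11 12 13 14 15 16 17 18 19 20 21 22 23
G :  0  0  0  1  1  1  2  0  0  0  1  1  1  2  0  0  0  1  1  1  2  0  0  0
G_B(23) = 0.
Combined Grundy value = 1 ⊕ 0 = 1.
A winning move leaves total XOR = 0, i.e. changes one component's Grundy value g to g ⊕ X where X is the current total.
Pile A: need g' = 1⊕1 = 0. Options: 21−1→G=0, 21−2→G=3, 21−3→G=2, 21−6→G=3, 21−9→G=0. Hits: 2.
Pile B: need g' = 0⊕1 = 1. Options: 23−3→G=2, 23−4→G=1. Hits: 1.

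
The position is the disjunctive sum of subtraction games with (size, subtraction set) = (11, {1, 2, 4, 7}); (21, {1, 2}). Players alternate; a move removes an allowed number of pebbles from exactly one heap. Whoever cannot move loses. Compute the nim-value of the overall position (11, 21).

2

Heap A, S = {1, 2, 4, 7}:
G(0) = 0
G(1) = mex{0} = 1
G(2) = mex{1,0} = 2
G(3) = mex{2,1} = 0
G(4) = mex{0,2,0} = 1
G(5) = mex{1,0,1} = 2
G(6) = mex{2,1,2} = 0
G(7) = mex{0,2,0,0} = 1
G(8) = mex{1,0,1,1} = 2
G(9) = mex{2,1,2,2} = 0
G(10) = mex{0,2,0,0} = 1
G(11) = mex{1,0,1,1} = 2
G_A(11) = 2.
Heap B, S = {1, 2}:
G(0) = 0
G(1) = mex{0} = 1
G(2) = mex{1,0} = 2
G(3) = mex{2,1} = 0
G(4) = mex{0,2} = 1
G(5) = mex{1,0} = 2
G(6) = mex{2,1} = 0
G(7) = mex{0,2} = 1
G(8) = mex{1,0} = 2
G(9) = mex{2,1} = 0
G(10) = mex{0,2} = 1
G(11) = mex{1,0} = 2
G(12) = mex{2,1} = 0
G(13) = mex{0,2} = 1
G(14) = mex{1,0} = 2
G(15) = mex{2,1} = 0
G(16) = mex{0,2} = 1
G(17) = mex{1,0} = 2
G(18) = mex{2,1} = 0
G(19) = mex{0,2} = 1
G(20) = mex{1,0} = 2
G(21) = mex{2,1} = 0
G_B(21) = 0.
Combined Grundy value = 2 ⊕ 0 = 2.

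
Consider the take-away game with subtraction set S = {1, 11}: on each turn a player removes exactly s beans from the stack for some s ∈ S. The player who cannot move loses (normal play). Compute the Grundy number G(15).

n :  0  1  2  3  4  5  6  7  8  9 10 11 12 13 14 15
G :  0  1  0  1  0  1  0  1  0  1  0  1  0  1  0  1

1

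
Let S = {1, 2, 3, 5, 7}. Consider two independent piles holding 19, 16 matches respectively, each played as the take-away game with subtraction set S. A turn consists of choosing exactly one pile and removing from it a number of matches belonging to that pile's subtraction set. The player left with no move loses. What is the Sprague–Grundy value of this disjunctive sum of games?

3

All piles use S = {1, 2, 3, 5, 7}:
G(0) = 0
G(1) = mex{0} = 1
G(2) = mex{1,0} = 2
G(3) = mex{2,1,0} = 3
G(4) = mex{3,2,1} = 0
G(5) = mex{0,3,2,0} = 1
G(6) = mex{1,0,3,1} = 2
G(7) = mex{2,1,0,2,0} = 3
G(8) = mex{3,2,1,3,1} = 0
G(9) = mex{0,3,2,0,2} = 1
G(10) = mex{1,0,3,1,3} = 2
G(11) = mex{2,1,0,2,0} = 3
G(12) = mex{3,2,1,3,1} = 0
G(13) = mex{0,3,2,0,2} = 1
G(14) = mex{1,0,3,1,3} = 2
G(15) = mex{2,1,0,2,0} = 3
G(16) = mex{3,2,1,3,1} = 0
G(17) = mex{0,3,2,0,2} = 1
G(18) = mex{1,0,3,1,3} = 2
G(19) = mex{2,1,0,2,0} = 3
Pile A: G(19) = 3.
Pile B: G(16) = 0.
Combined Grundy value = 3 ⊕ 0 = 3.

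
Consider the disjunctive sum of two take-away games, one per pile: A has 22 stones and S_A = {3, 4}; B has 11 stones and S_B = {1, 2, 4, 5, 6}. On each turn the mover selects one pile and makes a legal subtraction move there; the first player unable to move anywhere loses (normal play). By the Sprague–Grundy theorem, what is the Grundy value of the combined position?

1

Pile A, S = {3, 4}:
G(0) = 0
G(1) = mex{} = 0
G(2) = mex{} = 0
G(3) = mex{0} = 1
G(4) = mex{0,0} = 1
G(5) = mex{0,0} = 1
G(6) = mex{1,0} = 2
G(7) = mex{1,1} = 0
G(8) = mex{1,1} = 0
G(9) = mex{2,1} = 0
G(10) = mex{0,2} = 1
G(11) = mex{0,0} = 1
G(12) = mex{0,0} = 1
G(13) = mex{1,0} = 2
G(14) = mex{1,1} = 0
G(15) = mex{1,1} = 0
G(16) = mex{2,1} = 0
G(17) = mex{0,2} = 1
G(18) = mex{0,0} = 1
G(19) = mex{0,0} = 1
G(20) = mex{1,0} = 2
G(21) = mex{1,1} = 0
G(22) = mex{1,1} = 0
G_A(22) = 0.
Pile B, S = {1, 2, 4, 5, 6}:
n :  0  1  2  3  4  5  6  7  8  9 10 11
G :  0  1  2  0  1  2  3  4  5  3  0  1
G_B(11) = 1.
Combined Grundy value = 0 ⊕ 1 = 1.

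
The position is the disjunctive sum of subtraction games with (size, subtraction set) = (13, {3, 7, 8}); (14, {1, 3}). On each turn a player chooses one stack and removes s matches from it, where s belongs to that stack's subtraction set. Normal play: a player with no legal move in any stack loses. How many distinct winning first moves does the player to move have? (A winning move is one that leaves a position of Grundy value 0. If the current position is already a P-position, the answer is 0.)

Stack A, S = {3, 7, 8}:
n :  0  1  2  3  4  5  6  7  8  9 10 11 12 13
G :  0  0  0  1  1  1  0  2  2  1  3  0  0  2
G_A(13) = 2.
Stack B, S = {1, 3}:
n :  0  1  2  3  4  5  6  7  8  9 10 11 12 13 14
G :  0  1  0  1  0  1  0  1  0  1  0  1  0  1  0
G_B(14) = 0.
Combined Grundy value = 2 ⊕ 0 = 2.
A winning move leaves total XOR = 0, i.e. changes one component's Grundy value g to g ⊕ X where X is the current total.
Stack A: need g' = 2⊕2 = 0. Options: 13−3→G=3, 13−7→G=0, 13−8→G=1. Hits: 1.
Stack B: need g' = 0⊕2 = 2. Options: 14−1→G=1, 14−3→G=1. Hits: 0.

1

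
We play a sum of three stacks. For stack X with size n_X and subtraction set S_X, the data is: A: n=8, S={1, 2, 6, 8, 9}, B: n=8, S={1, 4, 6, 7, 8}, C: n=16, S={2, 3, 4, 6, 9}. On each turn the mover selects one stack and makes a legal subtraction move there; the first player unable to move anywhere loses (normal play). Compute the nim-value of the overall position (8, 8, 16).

6

Stack A, S = {1, 2, 6, 8, 9}:
n : 0 1 2 3 4 5 6 7 8
G : 0 1 2 0 1 2 3 0 1
G_A(8) = 1.
Stack B, S = {1, 4, 6, 7, 8}:
G(0) = 0
G(1) = mex{0} = 1
G(2) = mex{1} = 0
G(3) = mex{0} = 1
G(4) = mex{1,0} = 2
G(5) = mex{2,1} = 0
G(6) = mex{0,0,0} = 1
G(7) = mex{1,1,1,0} = 2
G(8) = mex{2,2,0,1,0} = 3
G_B(8) = 3.
Stack C, S = {2, 3, 4, 6, 9}:
G(0) = 0
G(1) = mex{} = 0
G(2) = mex{0} = 1
G(3) = mex{0,0} = 1
G(4) = mex{1,0,0} = 2
G(5) = mex{1,1,0} = 2
G(6) = mex{2,1,1,0} = 3
G(7) = mex{2,2,1,0} = 3
G(8) = mex{3,2,2,1} = 0
G(9) = mex{3,3,2,1,0} = 4
G(10) = mex{0,3,3,2,0} = 1
G(11) = mex{4,0,3,2,1} = 5
G(12) = mex{1,4,0,3,1} = 2
G(13) = mex{5,1,4,3,2} = 0
G(14) = mex{2,5,1,0,2} = 3
G(15) = mex{0,2,5,4,3} = 1
G(16) = mex{3,0,2,1,3} = 4
G_C(16) = 4.
Combined Grundy value = 1 ⊕ 3 ⊕ 4 = 6.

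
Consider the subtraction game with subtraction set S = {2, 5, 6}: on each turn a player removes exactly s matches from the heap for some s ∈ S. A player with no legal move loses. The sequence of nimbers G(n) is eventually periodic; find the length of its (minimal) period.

G(0) = 0
G(1) = mex{} = 0
G(2) = mex{0} = 1
G(3) = mex{0} = 1
G(4) = mex{1} = 0
G(5) = mex{1,0} = 2
G(6) = mex{0,0,0} = 1
G(7) = mex{2,1,0} = 3
G(8) = mex{1,1,1} = 0
G(9) = mex{3,0,1} = 2
G(10) = mex{0,2,0} = 1
G(11) = mex{2,1,2} = 0
G(12) = mex{1,3,1} = 0
G(13) = mex{0,0,3} = 1
G(14) = mex{0,2,0} = 1
G(15) = mex{1,1,2} = 0
G(16) = mex{1,0,1} = 2
G(17) = mex{0,0,0} = 1
G(18) = mex{2,1,0} = 3
G(19) = mex{1,1,1} = 0
G(20) = mex{3,0,1} = 2
G(21) = mex{0,2,0} = 1
G(22) = mex{2,1,2} = 0
G(23) = mex{1,3,1} = 0
G(n+11) = G(n) holds for n = 0,…,5 (a full window of length max(S) = 6), so the sequence is purely periodic with period 11.

11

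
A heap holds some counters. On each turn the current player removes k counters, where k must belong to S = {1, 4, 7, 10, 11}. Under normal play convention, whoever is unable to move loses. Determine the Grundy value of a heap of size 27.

n :  0  1  2  3  4  5  6  7  8  9 10 11 12 13 14 15 16 17 18 19 20 21 22 23 24 25 26 27
G :  0  1  0  1  2  0  1  2  0  1  2  3  2  3  0  1  3  0  1  3  0  1  0  1  2  3  2  4

4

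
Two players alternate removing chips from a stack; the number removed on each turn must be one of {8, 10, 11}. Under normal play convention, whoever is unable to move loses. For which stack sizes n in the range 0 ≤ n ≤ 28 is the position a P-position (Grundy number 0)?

G(0) = 0
G(1) = mex{} = 0
G(2) = mex{} = 0
G(3) = mex{} = 0
G(4) = mex{} = 0
G(5) = mex{} = 0
G(6) = mex{} = 0
G(7) = mex{} = 0
G(8) = mex{0} = 1
G(9) = mex{0} = 1
G(10) = mex{0,0} = 1
G(11) = mex{0,0,0} = 1
G(12) = mex{0,0,0} = 1
G(13) = mex{0,0,0} = 1
G(14) = mex{0,0,0} = 1
G(15) = mex{0,0,0} = 1
G(16) = mex{1,0,0} = 2
G(17) = mex{1,0,0} = 2
G(18) = mex{1,1,0} = 2
G(19) = mex{1,1,1} = 0
G(20) = mex{1,1,1} = 0
G(21) = mex{1,1,1} = 0
G(22) = mex{1,1,1} = 0
G(23) = mex{1,1,1} = 0
G(24) = mex{2,1,1} = 0
G(25) = mex{2,1,1} = 0
G(26) = mex{2,2,1} = 0
G(27) = mex{0,2,2} = 1
G(28) = mex{0,2,2} = 1
P-positions are exactly the n with G(n) = 0.

0, 1, 2, 3, 4, 5, 6, 7, 19, 20, 21, 22, 23, 24, 25, 26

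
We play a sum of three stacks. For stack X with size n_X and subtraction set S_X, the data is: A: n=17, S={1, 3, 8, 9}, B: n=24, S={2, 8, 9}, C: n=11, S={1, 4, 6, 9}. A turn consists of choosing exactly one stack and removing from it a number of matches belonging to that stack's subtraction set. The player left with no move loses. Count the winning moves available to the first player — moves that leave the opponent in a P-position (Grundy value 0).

8

Stack A, S = {1, 3, 8, 9}:
n :  0  1  2  3  4  5  6  7  8  9 10 11 12 13 14 15 16 17
G :  0  1  0  1  0  1  0  1  2  3  2  3  2  3  2  3  0  1
G_A(17) = 1.
Stack B, S = {2, 8, 9}:
G(0) = 0
G(1) = mex{} = 0
G(2) = mex{0} = 1
G(3) = mex{0} = 1
G(4) = mex{1} = 0
G(5) = mex{1} = 0
G(6) = mex{0} = 1
G(7) = mex{0} = 1
G(8) = mex{1,0} = 2
G(9) = mex{1,0,0} = 2
G(10) = mex{2,1,0} = 3
G(11) = mex{2,1,1} = 0
G(12) = mex{3,0,1} = 2
G(13) = mex{0,0,0} = 1
G(14) = mex{2,1,0} = 3
G(15) = mex{1,1,1} = 0
G(16) = mex{3,2,1} = 0
G(17) = mex{0,2,2} = 1
G(18) = mex{0,3,2} = 1
G(19) = mex{1,0,3} = 2
G(20) = mex{1,2,0} = 3
G(21) = mex{2,1,2} = 0
G(22) = mex{3,3,1} = 0
G(23) = mex{0,0,3} = 1
G(24) = mex{0,0,0} = 1
G_B(24) = 1.
Stack C, S = {1, 4, 6, 9}:
n :  0  1  2  3  4  5  6  7  8  9 10 11
G :  0  1  0  1  2  0  1  0  1  2  0  1
G_C(11) = 1.
Combined Grundy value = 1 ⊕ 1 ⊕ 1 = 1.
A winning move leaves total XOR = 0, i.e. changes one component's Grundy value g to g ⊕ X where X is the current total.
Stack A: need g' = 1⊕1 = 0. Options: 17−1→G=0, 17−3→G=2, 17−8→G=3, 17−9→G=2. Hits: 1.
Stack B: need g' = 1⊕1 = 0. Options: 24−2→G=0, 24−8→G=0, 24−9→G=0. Hits: 3.
Stack C: need g' = 1⊕1 = 0. Options: 11−1→G=0, 11−4→G=0, 11−6→G=0, 11−9→G=0. Hits: 4.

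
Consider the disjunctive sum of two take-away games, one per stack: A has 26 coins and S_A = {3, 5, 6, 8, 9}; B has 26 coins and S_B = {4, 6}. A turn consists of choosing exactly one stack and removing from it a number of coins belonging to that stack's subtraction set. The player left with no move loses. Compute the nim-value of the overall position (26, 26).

Stack A, S = {3, 5, 6, 8, 9}:
G(0) = 0
G(1) = mex{} = 0
G(2) = mex{} = 0
G(3) = mex{0} = 1
G(4) = mex{0} = 1
G(5) = mex{0,0} = 1
G(6) = mex{1,0,0} = 2
G(7) = mex{1,0,0} = 2
G(8) = mex{1,1,0,0} = 2
G(9) = mex{2,1,1,0,0} = 3
G(10) = mex{2,1,1,0,0} = 3
G(11) = mex{2,2,1,1,0} = 3
G(12) = mex{3,2,2,1,1} = 0
G(13) = mex{3,2,2,1,1} = 0
G(14) = mex{3,3,2,2,1} = 0
G(15) = mex{0,3,3,2,2} = 1
G(16) = mex{0,3,3,2,2} = 1
G(17) = mex{0,0,3,3,2} = 1
G(18) = mex{1,0,0,3,3} = 2
G(19) = mex{1,0,0,3,3} = 2
G(20) = mex{1,1,0,0,3} = 2
G(21) = mex{2,1,1,0,0} = 3
G(22) = mex{2,1,1,0,0} = 3
G(23) = mex{2,2,1,1,0} = 3
G(24) = mex{3,2,2,1,1} = 0
G(25) = mex{3,2,2,1,1} = 0
G(26) = mex{3,3,2,2,1} = 0
G_A(26) = 0.
Stack B, S = {4, 6}:
G(0) = 0
G(1) = mex{} = 0
G(2) = mex{} = 0
G(3) = mex{} = 0
G(4) = mex{0} = 1
G(5) = mex{0} = 1
G(6) = mex{0,0} = 1
G(7) = mex{0,0} = 1
G(8) = mex{1,0} = 2
G(9) = mex{1,0} = 2
G(10) = mex{1,1} = 0
G(11) = mex{1,1} = 0
G(12) = mex{2,1} = 0
G(13) = mex{2,1} = 0
G(14) = mex{0,2} = 1
G(15) = mex{0,2} = 1
G(16) = mex{0,0} = 1
G(17) = mex{0,0} = 1
G(18) = mex{1,0} = 2
G(19) = mex{1,0} = 2
G(20) = mex{1,1} = 0
G(21) = mex{1,1} = 0
G(22) = mex{2,1} = 0
G(23) = mex{2,1} = 0
G(24) = mex{0,2} = 1
G(25) = mex{0,2} = 1
G(26) = mex{0,0} = 1
G_B(26) = 1.
Combined Grundy value = 0 ⊕ 1 = 1.

1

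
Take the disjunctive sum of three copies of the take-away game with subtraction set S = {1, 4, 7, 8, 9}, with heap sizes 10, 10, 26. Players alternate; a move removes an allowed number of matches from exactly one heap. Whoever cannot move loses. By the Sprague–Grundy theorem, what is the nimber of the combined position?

All heaps use S = {1, 4, 7, 8, 9}:
G(0) = 0
G(1) = mex{0} = 1
G(2) = mex{1} = 0
G(3) = mex{0} = 1
G(4) = mex{1,0} = 2
G(5) = mex{2,1} = 0
G(6) = mex{0,0} = 1
G(7) = mex{1,1,0} = 2
G(8) = mex{2,2,1,0} = 3
G(9) = mex{3,0,0,1,0} = 2
G(10) = mex{2,1,1,0,1} = 3
G(11) = mex{3,2,2,1,0} = 4
G(12) = mex{4,3,0,2,1} = 5
G(13) = mex{5,2,1,0,2} = 3
G(14) = mex{3,3,2,1,0} = 4
G(15) = mex{4,4,3,2,1} = 0
G(16) = mex{0,5,2,3,2} = 1
G(17) = mex{1,3,3,2,3} = 0
G(18) = mex{0,4,4,3,2} = 1
G(19) = mex{1,0,5,4,3} = 2
G(20) = mex{2,1,3,5,4} = 0
G(21) = mex{0,0,4,3,5} = 1
G(22) = mex{1,1,0,4,3} = 2
G(23) = mex{2,2,1,0,4} = 3
G(24) = mex{3,0,0,1,0} = 2
G(25) = mex{2,1,1,0,1} = 3
G(26) = mex{3,2,2,1,0} = 4
Heap A: G(10) = 3.
Heap B: G(10) = 3.
Heap C: G(26) = 4.
Combined Grundy value = 3 ⊕ 3 ⊕ 4 = 4.

4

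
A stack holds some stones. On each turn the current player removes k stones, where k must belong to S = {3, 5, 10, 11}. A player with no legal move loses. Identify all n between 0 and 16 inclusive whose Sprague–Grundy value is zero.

0, 1, 2, 8, 9, 15, 16

n :  0  1  2  3  4  5  6  7  8  9 10 11 12 13 14 15 16
G :  0  0  0  1  1  1  2  2  0  0  3  1  1  2  2  0  0
P-positions are exactly the n with G(n) = 0.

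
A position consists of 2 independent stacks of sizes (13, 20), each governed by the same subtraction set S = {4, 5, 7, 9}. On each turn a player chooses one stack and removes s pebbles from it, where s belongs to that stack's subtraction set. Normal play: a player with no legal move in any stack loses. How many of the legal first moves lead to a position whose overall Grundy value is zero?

5

All stacks use S = {4, 5, 7, 9}:
n :  0  1  2  3  4  5  6  7  8  9 10 11 12 13 14 15 16 17 18 19 20
G :  0  0  0  0  1  1  1  1  2  2  2  2  3  0  0  0  0  1  1  1  1
Stack A: G(13) = 0.
Stack B: G(20) = 1.
Combined Grundy value = 0 ⊕ 1 = 1.
A winning move leaves total XOR = 0, i.e. changes one component's Grundy value g to g ⊕ X where X is the current total.
Stack A: need g' = 0⊕1 = 1. Options: 13−4→G=2, 13−5→G=2, 13−7→G=1, 13−9→G=1. Hits: 2.
Stack B: need g' = 1⊕1 = 0. Options: 20−4→G=0, 20−5→G=0, 20−7→G=0, 20−9→G=2. Hits: 3.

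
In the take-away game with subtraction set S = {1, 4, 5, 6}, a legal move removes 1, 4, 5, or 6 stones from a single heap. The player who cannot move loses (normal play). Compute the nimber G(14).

n :  0  1  2  3  4  5  6  7  8  9 10 11 12 13 14
G :  0  1  0  1  2  3  2  3  4  0  1  0  1  2  3

3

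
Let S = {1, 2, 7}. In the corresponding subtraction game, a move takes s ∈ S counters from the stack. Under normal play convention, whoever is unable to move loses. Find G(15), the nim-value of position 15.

n :  0  1  2  3  4  5  6  7  8  9 10 11 12 13 14 15
G :  0  1  2  0  1  2  0  1  2  0  1  2  0  1  2  0

0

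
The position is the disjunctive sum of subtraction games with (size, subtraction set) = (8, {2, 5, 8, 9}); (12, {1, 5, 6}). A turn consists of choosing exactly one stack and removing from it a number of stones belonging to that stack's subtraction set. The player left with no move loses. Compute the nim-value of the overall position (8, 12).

3

Stack A, S = {2, 5, 8, 9}:
n : 0 1 2 3 4 5 6 7 8
G : 0 0 1 1 0 2 1 0 2
G_A(8) = 2.
Stack B, S = {1, 5, 6}:
n :  0  1  2  3  4  5  6  7  8  9 10 11 12
G :  0  1  0  1  0  1  2  3  2  3  2  0  1
G_B(12) = 1.
Combined Grundy value = 2 ⊕ 1 = 3.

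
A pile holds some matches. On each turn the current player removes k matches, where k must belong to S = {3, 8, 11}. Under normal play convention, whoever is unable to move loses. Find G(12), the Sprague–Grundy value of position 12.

G(0) = 0
G(1) = mex{} = 0
G(2) = mex{} = 0
G(3) = mex{0} = 1
G(4) = mex{0} = 1
G(5) = mex{0} = 1
G(6) = mex{1} = 0
G(7) = mex{1} = 0
G(8) = mex{1,0} = 2
G(9) = mex{0,0} = 1
G(10) = mex{0,0} = 1
G(11) = mex{2,1,0} = 3
G(12) = mex{1,1,0} = 2

2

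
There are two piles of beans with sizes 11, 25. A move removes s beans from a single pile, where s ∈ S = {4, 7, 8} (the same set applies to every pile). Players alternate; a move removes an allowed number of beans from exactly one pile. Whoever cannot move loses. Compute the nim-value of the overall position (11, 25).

All piles use S = {4, 7, 8}:
n :  0  1  2  3  4  5  6  7  8  9 10 11 12 13 14 15 16 17 18 19 20 21 22 23 24 25
G :  0  0  0  0  1  1  1  1  2  2  2  2  0  0  0  0  1  1  1  1  2  2  2  2  0  0
Pile A: G(11) = 2.
Pile B: G(25) = 0.
Combined Grundy value = 2 ⊕ 0 = 2.

2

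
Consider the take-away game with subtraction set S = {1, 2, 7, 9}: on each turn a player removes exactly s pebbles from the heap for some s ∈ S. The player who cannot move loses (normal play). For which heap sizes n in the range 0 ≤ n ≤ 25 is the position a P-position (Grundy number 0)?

n :  0  1  2  3  4  5  6  7  8  9 10 11 12 13 14 15 16 17 18 19 20 21 22 23 24 25
G :  0  1  2  0  1  2  0  1  2  3  4  0  1  2  0  1  2  0  1  2  3  4  0  1  2  0
P-positions are exactly the n with G(n) = 0.

0, 3, 6, 11, 14, 17, 22, 25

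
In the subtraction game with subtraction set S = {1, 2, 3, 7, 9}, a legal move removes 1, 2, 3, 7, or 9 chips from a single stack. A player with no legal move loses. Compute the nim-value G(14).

2

G(0) = 0
G(1) = mex{0} = 1
G(2) = mex{1,0} = 2
G(3) = mex{2,1,0} = 3
G(4) = mex{3,2,1} = 0
G(5) = mex{0,3,2} = 1
G(6) = mex{1,0,3} = 2
G(7) = mex{2,1,0,0} = 3
G(8) = mex{3,2,1,1} = 0
G(9) = mex{0,3,2,2,0} = 1
G(10) = mex{1,0,3,3,1} = 2
G(11) = mex{2,1,0,0,2} = 3
G(12) = mex{3,2,1,1,3} = 0
G(13) = mex{0,3,2,2,0} = 1
G(14) = mex{1,0,3,3,1} = 2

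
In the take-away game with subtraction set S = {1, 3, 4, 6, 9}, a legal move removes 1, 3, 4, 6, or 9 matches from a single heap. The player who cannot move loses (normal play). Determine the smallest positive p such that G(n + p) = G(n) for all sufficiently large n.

G(0) = 0
G(1) = mex{0} = 1
G(2) = mex{1} = 0
G(3) = mex{0,0} = 1
G(4) = mex{1,1,0} = 2
G(5) = mex{2,0,1} = 3
G(6) = mex{3,1,0,0} = 2
G(7) = mex{2,2,1,1} = 0
G(8) = mex{0,3,2,0} = 1
G(9) = mex{1,2,3,1,0} = 4
G(10) = mex{4,0,2,2,1} = 3
G(11) = mex{3,1,0,3,0} = 2
G(12) = mex{2,4,1,2,1} = 0
G(13) = mex{0,3,4,0,2} = 1
G(14) = mex{1,2,3,1,3} = 0
G(15) = mex{0,0,2,4,2} = 1
G(16) = mex{1,1,0,3,0} = 2
G(17) = mex{2,0,1,2,1} = 3
G(18) = mex{3,1,0,0,4} = 2
G(19) = mex{2,2,1,1,3} = 0
G(20) = mex{0,3,2,0,2} = 1
G(21) = mex{1,2,3,1,0} = 4
G(22) = mex{4,0,2,2,1} = 3
G(23) = mex{3,1,0,3,0} = 2
G(24) = mex{2,4,1,2,1} = 0
G(25) = mex{0,3,4,0,2} = 1
G(n+12) = G(n) holds for n = 0,…,8 (a full window of length max(S) = 9), so the sequence is purely periodic with period 12.

12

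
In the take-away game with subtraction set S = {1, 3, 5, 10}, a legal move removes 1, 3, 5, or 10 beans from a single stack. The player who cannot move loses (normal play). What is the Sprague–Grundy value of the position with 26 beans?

3

n :  0  1  2  3  4  5  6  7  8  9 10 11 12 13 14 15 16 17 18 19 20 21 22 23 24 25 26
G :  0  1  0  1  0  1  0  1  0  1  2  3  2  3  2  0  1  0  1  0  1  0  1  0  1  2  3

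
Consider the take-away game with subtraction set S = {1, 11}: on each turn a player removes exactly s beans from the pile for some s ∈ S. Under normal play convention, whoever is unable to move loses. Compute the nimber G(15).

1

G(0) = 0
G(1) = mex{0} = 1
G(2) = mex{1} = 0
G(3) = mex{0} = 1
G(4) = mex{1} = 0
G(5) = mex{0} = 1
G(6) = mex{1} = 0
G(7) = mex{0} = 1
G(8) = mex{1} = 0
G(9) = mex{0} = 1
G(10) = mex{1} = 0
G(11) = mex{0,0} = 1
G(12) = mex{1,1} = 0
G(13) = mex{0,0} = 1
G(14) = mex{1,1} = 0
G(15) = mex{0,0} = 1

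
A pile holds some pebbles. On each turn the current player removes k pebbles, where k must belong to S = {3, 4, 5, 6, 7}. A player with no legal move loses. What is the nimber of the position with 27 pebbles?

G(0) = 0
G(1) = mex{} = 0
G(2) = mex{} = 0
G(3) = mex{0} = 1
G(4) = mex{0,0} = 1
G(5) = mex{0,0,0} = 1
G(6) = mex{1,0,0,0} = 2
G(7) = mex{1,1,0,0,0} = 2
G(8) = mex{1,1,1,0,0} = 2
G(9) = mex{2,1,1,1,0} = 3
G(10) = mex{2,2,1,1,1} = 0
G(11) = mex{2,2,2,1,1} = 0
G(12) = mex{3,2,2,2,1} = 0
G(13) = mex{0,3,2,2,2} = 1
G(14) = mex{0,0,3,2,2} = 1
G(15) = mex{0,0,0,3,2} = 1
G(16) = mex{1,0,0,0,3} = 2
G(17) = mex{1,1,0,0,0} = 2
G(18) = mex{1,1,1,0,0} = 2
G(19) = mex{2,1,1,1,0} = 3
G(20) = mex{2,2,1,1,1} = 0
G(21) = mex{2,2,2,1,1} = 0
G(22) = mex{3,2,2,2,1} = 0
G(23) = mex{0,3,2,2,2} = 1
G(24) = mex{0,0,3,2,2} = 1
G(25) = mex{0,0,0,3,2} = 1
G(26) = mex{1,0,0,0,3} = 2
G(27) = mex{1,1,0,0,0} = 2

2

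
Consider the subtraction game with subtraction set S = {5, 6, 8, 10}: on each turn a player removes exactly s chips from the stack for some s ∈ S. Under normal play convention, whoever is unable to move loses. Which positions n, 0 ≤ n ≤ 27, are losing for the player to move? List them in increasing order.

0, 1, 2, 3, 4, 15, 16, 17, 18, 19

n :  0  1  2  3  4  5  6  7  8  9 10 11 12 13 14 15 16 17 18 19 20 21 22 23 24 25 26 27
G :  0  0  0  0  0  1  1  1  1  1  2  2  2  2  2  0  0  0  0  0  1  1  1  1  1  2  2  2
P-positions are exactly the n with G(n) = 0.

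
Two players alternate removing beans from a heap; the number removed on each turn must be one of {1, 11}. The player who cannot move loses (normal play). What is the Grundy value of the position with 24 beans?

G(0) = 0
G(1) = mex{0} = 1
G(2) = mex{1} = 0
G(3) = mex{0} = 1
G(4) = mex{1} = 0
G(5) = mex{0} = 1
G(6) = mex{1} = 0
G(7) = mex{0} = 1
G(8) = mex{1} = 0
G(9) = mex{0} = 1
G(10) = mex{1} = 0
G(11) = mex{0,0} = 1
G(12) = mex{1,1} = 0
G(13) = mex{0,0} = 1
G(14) = mex{1,1} = 0
G(15) = mex{0,0} = 1
G(16) = mex{1,1} = 0
G(17) = mex{0,0} = 1
G(18) = mex{1,1} = 0
G(19) = mex{0,0} = 1
G(20) = mex{1,1} = 0
G(21) = mex{0,0} = 1
G(22) = mex{1,1} = 0
G(23) = mex{0,0} = 1
G(24) = mex{1,1} = 0

0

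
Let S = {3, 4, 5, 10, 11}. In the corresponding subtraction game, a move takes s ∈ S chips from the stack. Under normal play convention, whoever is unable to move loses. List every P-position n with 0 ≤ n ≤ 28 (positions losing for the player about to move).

n :  0  1  2  3  4  5  6  7  8  9 10 11 12 13 14 15 16 17 18 19 20 21 22 23 24 25 26 27 28
G :  0  0  0  1  1  1  2  2  0  0  3  1  1  2  2  0  0  0  1  1  1  2  2  0  0  3  1  1  2
P-positions are exactly the n with G(n) = 0.

0, 1, 2, 8, 9, 15, 16, 17, 23, 24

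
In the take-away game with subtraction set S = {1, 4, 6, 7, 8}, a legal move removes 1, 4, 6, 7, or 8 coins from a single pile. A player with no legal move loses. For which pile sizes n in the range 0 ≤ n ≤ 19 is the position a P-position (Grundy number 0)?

0, 2, 5, 14, 16, 19

G(0) = 0
G(1) = mex{0} = 1
G(2) = mex{1} = 0
G(3) = mex{0} = 1
G(4) = mex{1,0} = 2
G(5) = mex{2,1} = 0
G(6) = mex{0,0,0} = 1
G(7) = mex{1,1,1,0} = 2
G(8) = mex{2,2,0,1,0} = 3
G(9) = mex{3,0,1,0,1} = 2
G(10) = mex{2,1,2,1,0} = 3
G(11) = mex{3,2,0,2,1} = 4
G(12) = mex{4,3,1,0,2} = 5
G(13) = mex{5,2,2,1,0} = 3
G(14) = mex{3,3,3,2,1} = 0
G(15) = mex{0,4,2,3,2} = 1
G(16) = mex{1,5,3,2,3} = 0
G(17) = mex{0,3,4,3,2} = 1
G(18) = mex{1,0,5,4,3} = 2
G(19) = mex{2,1,3,5,4} = 0
P-positions are exactly the n with G(n) = 0.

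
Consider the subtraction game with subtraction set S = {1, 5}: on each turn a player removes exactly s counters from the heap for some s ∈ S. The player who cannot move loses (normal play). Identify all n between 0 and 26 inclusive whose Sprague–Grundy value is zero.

0, 2, 4, 6, 8, 10, 12, 14, 16, 18, 20, 22, 24, 26

n :  0  1  2  3  4  5  6  7  8  9 10 11 12 13 14 15 16 17 18 19 20 21 22 23 24 25 26
G :  0  1  0  1  0  1  0  1  0  1  0  1  0  1  0  1  0  1  0  1  0  1  0  1  0  1  0
P-positions are exactly the n with G(n) = 0.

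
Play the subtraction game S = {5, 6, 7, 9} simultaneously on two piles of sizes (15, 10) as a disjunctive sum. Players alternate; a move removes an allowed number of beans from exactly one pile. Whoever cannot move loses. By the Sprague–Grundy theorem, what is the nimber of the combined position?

2

All piles use S = {5, 6, 7, 9}:
n :  0  1  2  3  4  5  6  7  8  9 10 11 12 13 14 15
G :  0  0  0  0  0  1  1  1  1  1  2  2  2  2  0  0
Pile A: G(15) = 0.
Pile B: G(10) = 2.
Combined Grundy value = 0 ⊕ 2 = 2.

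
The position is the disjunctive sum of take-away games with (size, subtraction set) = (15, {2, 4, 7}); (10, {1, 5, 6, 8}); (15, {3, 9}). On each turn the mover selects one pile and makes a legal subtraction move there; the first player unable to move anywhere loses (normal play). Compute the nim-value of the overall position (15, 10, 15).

Pile A, S = {2, 4, 7}:
G(0) = 0
G(1) = mex{} = 0
G(2) = mex{0} = 1
G(3) = mex{0} = 1
G(4) = mex{1,0} = 2
G(5) = mex{1,0} = 2
G(6) = mex{2,1} = 0
G(7) = mex{2,1,0} = 3
G(8) = mex{0,2,0} = 1
G(9) = mex{3,2,1} = 0
G(10) = mex{1,0,1} = 2
G(11) = mex{0,3,2} = 1
G(12) = mex{2,1,2} = 0
G(13) = mex{1,0,0} = 2
G(14) = mex{0,2,3} = 1
G(15) = mex{2,1,1} = 0
G_A(15) = 0.
Pile B, S = {1, 5, 6, 8}:
G(0) = 0
G(1) = mex{0} = 1
G(2) = mex{1} = 0
G(3) = mex{0} = 1
G(4) = mex{1} = 0
G(5) = mex{0,0} = 1
G(6) = mex{1,1,0} = 2
G(7) = mex{2,0,1} = 3
G(8) = mex{3,1,0,0} = 2
G(9) = mex{2,0,1,1} = 3
G(10) = mex{3,1,0,0} = 2
G_B(10) = 2.
Pile C, S = {3, 9}:
n :  0  1  2  3  4  5  6  7  8  9 10 11 12 13 14 15
G :  0  0  0  1  1  1  0  0  0  1  1  1  0  0  0  1
G_C(15) = 1.
Combined Grundy value = 0 ⊕ 2 ⊕ 1 = 3.

3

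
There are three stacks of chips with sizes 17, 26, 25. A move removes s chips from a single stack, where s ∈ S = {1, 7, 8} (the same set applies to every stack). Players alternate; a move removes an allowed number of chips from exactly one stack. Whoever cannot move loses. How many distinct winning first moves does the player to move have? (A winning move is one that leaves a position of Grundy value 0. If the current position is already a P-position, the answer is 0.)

All stacks use S = {1, 7, 8}:
G(0) = 0
G(1) = mex{0} = 1
G(2) = mex{1} = 0
G(3) = mex{0} = 1
G(4) = mex{1} = 0
G(5) = mex{0} = 1
G(6) = mex{1} = 0
G(7) = mex{0,0} = 1
G(8) = mex{1,1,0} = 2
G(9) = mex{2,0,1} = 3
G(10) = mex{3,1,0} = 2
G(11) = mex{2,0,1} = 3
G(12) = mex{3,1,0} = 2
G(13) = mex{2,0,1} = 3
G(14) = mex{3,1,0} = 2
G(15) = mex{2,2,1} = 0
G(16) = mex{0,3,2} = 1
G(17) = mex{1,2,3} = 0
G(18) = mex{0,3,2} = 1
G(19) = mex{1,2,3} = 0
G(20) = mex{0,3,2} = 1
G(21) = mex{1,2,3} = 0
G(22) = mex{0,0,2} = 1
G(23) = mex{1,1,0} = 2
G(24) = mex{2,0,1} = 3
G(25) = mex{3,1,0} = 2
G(26) = mex{2,0,1} = 3
Stack A: G(17) = 0.
Stack B: G(26) = 3.
Stack C: G(25) = 2.
Combined Grundy value = 0 ⊕ 3 ⊕ 2 = 1.
A winning move leaves total XOR = 0, i.e. changes one component's Grundy value g to g ⊕ X where X is the current total.
Stack A: need g' = 0⊕1 = 1. Options: 17−1→G=1, 17−7→G=2, 17−8→G=3. Hits: 1.
Stack B: need g' = 3⊕1 = 2. Options: 26−1→G=2, 26−7→G=0, 26−8→G=1. Hits: 1.
Stack C: need g' = 2⊕1 = 3. Options: 25−1→G=3, 25−7→G=1, 25−8→G=0. Hits: 1.

3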